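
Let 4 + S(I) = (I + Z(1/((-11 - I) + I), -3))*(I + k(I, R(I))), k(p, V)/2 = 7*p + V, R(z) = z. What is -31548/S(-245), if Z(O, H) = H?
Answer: -7887/258229 ≈ -0.030543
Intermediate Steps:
k(p, V) = 2*V + 14*p (k(p, V) = 2*(7*p + V) = 2*(V + 7*p) = 2*V + 14*p)
S(I) = -4 + 17*I*(-3 + I) (S(I) = -4 + (I - 3)*(I + (2*I + 14*I)) = -4 + (-3 + I)*(I + 16*I) = -4 + (-3 + I)*(17*I) = -4 + 17*I*(-3 + I))
-31548/S(-245) = -31548/(-4 - 51*(-245) + 17*(-245)**2) = -31548/(-4 + 12495 + 17*60025) = -31548/(-4 + 12495 + 1020425) = -31548/1032916 = -31548*1/1032916 = -7887/258229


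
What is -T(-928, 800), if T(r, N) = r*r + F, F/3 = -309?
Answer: -860257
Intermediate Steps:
F = -927 (F = 3*(-309) = -927)
T(r, N) = -927 + r² (T(r, N) = r*r - 927 = r² - 927 = -927 + r²)
-T(-928, 800) = -(-927 + (-928)²) = -(-927 + 861184) = -1*860257 = -860257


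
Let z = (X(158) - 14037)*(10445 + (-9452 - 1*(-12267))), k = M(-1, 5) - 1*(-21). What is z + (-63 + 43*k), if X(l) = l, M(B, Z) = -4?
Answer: -184034872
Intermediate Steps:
k = 17 (k = -4 - 1*(-21) = -4 + 21 = 17)
z = -184035540 (z = (158 - 14037)*(10445 + (-9452 - 1*(-12267))) = -13879*(10445 + (-9452 + 12267)) = -13879*(10445 + 2815) = -13879*13260 = -184035540)
z + (-63 + 43*k) = -184035540 + (-63 + 43*17) = -184035540 + (-63 + 731) = -184035540 + 668 = -184034872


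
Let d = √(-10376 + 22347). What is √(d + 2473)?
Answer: √(2473 + √11971) ≈ 50.817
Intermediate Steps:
d = √11971 ≈ 109.41
√(d + 2473) = √(√11971 + 2473) = √(2473 + √11971)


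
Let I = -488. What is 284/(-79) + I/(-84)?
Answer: 3674/1659 ≈ 2.2146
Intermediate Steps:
284/(-79) + I/(-84) = 284/(-79) - 488/(-84) = 284*(-1/79) - 488*(-1/84) = -284/79 + 122/21 = 3674/1659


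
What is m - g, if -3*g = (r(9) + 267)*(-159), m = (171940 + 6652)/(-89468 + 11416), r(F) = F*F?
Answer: -359942420/19513 ≈ -18446.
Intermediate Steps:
r(F) = F²
m = -44648/19513 (m = 178592/(-78052) = 178592*(-1/78052) = -44648/19513 ≈ -2.2881)
g = 18444 (g = -(9² + 267)*(-159)/3 = -(81 + 267)*(-159)/3 = -116*(-159) = -⅓*(-55332) = 18444)
m - g = -44648/19513 - 1*18444 = -44648/19513 - 18444 = -359942420/19513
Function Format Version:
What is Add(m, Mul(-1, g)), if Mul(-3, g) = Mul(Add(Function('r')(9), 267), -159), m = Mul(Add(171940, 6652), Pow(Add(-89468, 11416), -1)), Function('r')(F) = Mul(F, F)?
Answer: Rational(-359942420, 19513) ≈ -18446.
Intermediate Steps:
Function('r')(F) = Pow(F, 2)
m = Rational(-44648, 19513) (m = Mul(178592, Pow(-78052, -1)) = Mul(178592, Rational(-1, 78052)) = Rational(-44648, 19513) ≈ -2.2881)
g = 18444 (g = Mul(Rational(-1, 3), Mul(Add(Pow(9, 2), 267), -159)) = Mul(Rational(-1, 3), Mul(Add(81, 267), -159)) = Mul(Rational(-1, 3), Mul(348, -159)) = Mul(Rational(-1, 3), -55332) = 18444)
Add(m, Mul(-1, g)) = Add(Rational(-44648, 19513), Mul(-1, 18444)) = Add(Rational(-44648, 19513), -18444) = Rational(-359942420, 19513)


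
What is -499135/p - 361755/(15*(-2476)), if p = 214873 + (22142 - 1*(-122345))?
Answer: 371541343/44488768 ≈ 8.3513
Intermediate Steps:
p = 359360 (p = 214873 + (22142 + 122345) = 214873 + 144487 = 359360)
-499135/p - 361755/(15*(-2476)) = -499135/359360 - 361755/(15*(-2476)) = -499135*1/359360 - 361755/(-37140) = -99827/71872 - 361755*(-1/37140) = -99827/71872 + 24117/2476 = 371541343/44488768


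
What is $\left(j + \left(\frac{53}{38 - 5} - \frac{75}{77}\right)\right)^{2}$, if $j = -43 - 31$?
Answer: $\frac{287234704}{53361} \approx 5382.9$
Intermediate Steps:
$j = -74$
$\left(j + \left(\frac{53}{38 - 5} - \frac{75}{77}\right)\right)^{2} = \left(-74 + \left(\frac{53}{38 - 5} - \frac{75}{77}\right)\right)^{2} = \left(-74 - \left(\frac{75}{77} - \frac{53}{33}\right)\right)^{2} = \left(-74 + \left(53 \cdot \frac{1}{33} - \frac{75}{77}\right)\right)^{2} = \left(-74 + \left(\frac{53}{33} - \frac{75}{77}\right)\right)^{2} = \left(-74 + \frac{146}{231}\right)^{2} = \left(- \frac{16948}{231}\right)^{2} = \frac{287234704}{53361}$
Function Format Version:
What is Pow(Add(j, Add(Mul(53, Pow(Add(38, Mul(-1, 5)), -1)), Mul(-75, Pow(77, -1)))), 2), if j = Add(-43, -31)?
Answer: Rational(287234704, 53361) ≈ 5382.9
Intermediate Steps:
j = -74
Pow(Add(j, Add(Mul(53, Pow(Add(38, Mul(-1, 5)), -1)), Mul(-75, Pow(77, -1)))), 2) = Pow(Add(-74, Add(Mul(53, Pow(Add(38, Mul(-1, 5)), -1)), Mul(-75, Pow(77, -1)))), 2) = Pow(Add(-74, Add(Mul(53, Pow(Add(38, -5), -1)), Mul(-75, Rational(1, 77)))), 2) = Pow(Add(-74, Add(Mul(53, Pow(33, -1)), Rational(-75, 77))), 2) = Pow(Add(-74, Add(Mul(53, Rational(1, 33)), Rational(-75, 77))), 2) = Pow(Add(-74, Add(Rational(53, 33), Rational(-75, 77))), 2) = Pow(Add(-74, Rational(146, 231)), 2) = Pow(Rational(-16948, 231), 2) = Rational(287234704, 53361)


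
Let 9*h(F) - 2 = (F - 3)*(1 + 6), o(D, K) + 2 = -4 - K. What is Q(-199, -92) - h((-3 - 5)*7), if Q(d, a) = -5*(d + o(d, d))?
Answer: 227/3 ≈ 75.667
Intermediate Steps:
o(D, K) = -6 - K (o(D, K) = -2 + (-4 - K) = -6 - K)
h(F) = -19/9 + 7*F/9 (h(F) = 2/9 + ((F - 3)*(1 + 6))/9 = 2/9 + ((-3 + F)*7)/9 = 2/9 + (-21 + 7*F)/9 = 2/9 + (-7/3 + 7*F/9) = -19/9 + 7*F/9)
Q(d, a) = 30 (Q(d, a) = -5*(d + (-6 - d)) = -5*(-6) = 30)
Q(-199, -92) - h((-3 - 5)*7) = 30 - (-19/9 + 7*((-3 - 5)*7)/9) = 30 - (-19/9 + 7*(-8*7)/9) = 30 - (-19/9 + (7/9)*(-56)) = 30 - (-19/9 - 392/9) = 30 - 1*(-137/3) = 30 + 137/3 = 227/3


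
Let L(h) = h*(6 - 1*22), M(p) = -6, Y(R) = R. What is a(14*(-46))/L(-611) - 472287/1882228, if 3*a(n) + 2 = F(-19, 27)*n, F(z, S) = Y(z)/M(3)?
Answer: -829382245/2587592943 ≈ -0.32052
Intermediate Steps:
F(z, S) = -z/6 (F(z, S) = z/(-6) = z*(-⅙) = -z/6)
a(n) = -⅔ + 19*n/18 (a(n) = -⅔ + ((-⅙*(-19))*n)/3 = -⅔ + (19*n/6)/3 = -⅔ + 19*n/18)
L(h) = -16*h (L(h) = h*(6 - 22) = h*(-16) = -16*h)
a(14*(-46))/L(-611) - 472287/1882228 = (-⅔ + 19*(14*(-46))/18)/((-16*(-611))) - 472287/1882228 = (-⅔ + (19/18)*(-644))/9776 - 472287*1/1882228 = (-⅔ - 6118/9)*(1/9776) - 472287/1882228 = -6124/9*1/9776 - 472287/1882228 = -1531/21996 - 472287/1882228 = -829382245/2587592943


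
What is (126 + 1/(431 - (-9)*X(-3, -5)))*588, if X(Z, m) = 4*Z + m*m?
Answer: 10150203/137 ≈ 74089.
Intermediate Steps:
X(Z, m) = m² + 4*Z (X(Z, m) = 4*Z + m² = m² + 4*Z)
(126 + 1/(431 - (-9)*X(-3, -5)))*588 = (126 + 1/(431 - (-9)*((-5)² + 4*(-3))))*588 = (126 + 1/(431 - (-9)*(25 - 12)))*588 = (126 + 1/(431 - (-9)*13))*588 = (126 + 1/(431 - 1*(-117)))*588 = (126 + 1/(431 + 117))*588 = (126 + 1/548)*588 = (69049/548)*588 = 10150203/137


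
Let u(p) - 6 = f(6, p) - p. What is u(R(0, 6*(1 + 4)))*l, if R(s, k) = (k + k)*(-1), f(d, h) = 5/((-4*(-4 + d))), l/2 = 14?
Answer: 3661/2 ≈ 1830.5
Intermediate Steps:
l = 28 (l = 2*14 = 28)
f(d, h) = 5/(16 - 4*d)
R(s, k) = -2*k (R(s, k) = (2*k)*(-1) = -2*k)
u(p) = 43/8 - p (u(p) = 6 + (-5/(-16 + 4*6) - p) = 6 + (-5/(-16 + 24) - p) = 6 + (-5/8 - p) = 43/8 - p)
u(R(0, 6*(1 + 4)))*l = (43/8 - (-2)*6*(1 + 4))*28 = (43/8 - (-2)*6*5)*28 = (43/8 - (-2)*30)*28 = (43/8 - 1*(-60))*28 = (43/8 + 60)*28 = (523/8)*28 = 3661/2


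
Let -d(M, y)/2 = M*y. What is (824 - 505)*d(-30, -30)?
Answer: -574200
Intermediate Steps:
d(M, y) = -2*M*y
(824 - 505)*d(-30, -30) = (824 - 505)*(-2*(-30)*(-30)) = 319*(-1800) = -574200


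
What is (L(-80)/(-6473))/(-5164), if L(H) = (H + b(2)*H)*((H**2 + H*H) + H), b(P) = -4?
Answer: 763200/8356643 ≈ 0.091329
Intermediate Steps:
L(H) = -3*H*(H + 2*H**2) (L(H) = (H - 4*H)*((H**2 + H*H) + H) = (-3*H)*((H**2 + H**2) + H) = (-3*H)*(2*H**2 + H) = (-3*H)*(H + 2*H**2) = -3*H*(H + 2*H**2))
(L(-80)/(-6473))/(-5164) = (((-80)**2*(-3 - 6*(-80)))/(-6473))/(-5164) = ((6400*(-3 + 480))*(-1/6473))*(-1/5164) = ((6400*477)*(-1/6473))*(-1/5164) = (3052800*(-1/6473))*(-1/5164) = -3052800/6473*(-1/5164) = 763200/8356643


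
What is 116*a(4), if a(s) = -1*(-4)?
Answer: 464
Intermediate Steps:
a(s) = 4
116*a(4) = 116*4 = 464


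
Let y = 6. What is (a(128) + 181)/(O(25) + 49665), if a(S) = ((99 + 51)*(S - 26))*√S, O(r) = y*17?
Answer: 181/49767 + 40800*√2/16589 ≈ 3.4818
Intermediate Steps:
O(r) = 102 (O(r) = 6*17 = 102)
a(S) = √S*(-3900 + 150*S) (a(S) = (150*(-26 + S))*√S = (-3900 + 150*S)*√S = √S*(-3900 + 150*S))
(a(128) + 181)/(O(25) + 49665) = (150*√128*(-26 + 128) + 181)/(102 + 49665) = (150*(8*√2)*102 + 181)/49767 = (122400*√2 + 181)*(1/49767) = (181 + 122400*√2)*(1/49767) = 181/49767 + 40800*√2/16589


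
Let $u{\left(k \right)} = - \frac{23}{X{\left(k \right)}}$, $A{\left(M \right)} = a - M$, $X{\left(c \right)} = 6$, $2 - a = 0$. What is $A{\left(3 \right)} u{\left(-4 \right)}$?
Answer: $\frac{23}{6} \approx 3.8333$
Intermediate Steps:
$a = 2$ ($a = 2 - 0 = 2 + 0 = 2$)
$A{\left(M \right)} = 2 - M$
$u{\left(k \right)} = - \frac{23}{6}$
$A{\left(3 \right)} u{\left(-4 \right)} = \left(2 - 3\right) \left(- \frac{23}{6}\right) = \left(-1\right) \left(- \frac{23}{6}\right) = \frac{23}{6}$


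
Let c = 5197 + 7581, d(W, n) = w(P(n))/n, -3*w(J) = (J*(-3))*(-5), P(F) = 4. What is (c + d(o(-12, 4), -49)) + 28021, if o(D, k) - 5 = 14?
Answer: 1999171/49 ≈ 40799.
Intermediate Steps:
o(D, k) = 19 (o(D, k) = 5 + 14 = 19)
w(J) = -5*J (w(J) = -J*(-3)*(-5)/3 = -(-3*J)*(-5)/3 = -5*J)
d(W, n) = -20/n (d(W, n) = (-5*4)/n = -20/n)
c = 12778
(c + d(o(-12, 4), -49)) + 28021 = (12778 - 20/(-49)) + 28021 = (12778 - 20*(-1/49)) + 28021 = (12778 + 20/49) + 28021 = 626142/49 + 28021 = 1999171/49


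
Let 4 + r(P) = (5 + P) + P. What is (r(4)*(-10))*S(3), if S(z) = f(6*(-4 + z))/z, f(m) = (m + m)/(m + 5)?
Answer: -360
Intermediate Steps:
r(P) = 1 + 2*P (r(P) = -4 + ((5 + P) + P) = -4 + (5 + 2*P) = 1 + 2*P)
f(m) = 2*m/(5 + m) (f(m) = (2*m)/(5 + m) = 2*m/(5 + m))
S(z) = 2*(-24 + 6*z)/(z*(-19 + 6*z)) (S(z) = (2*(6*(-4 + z))/(5 + 6*(-4 + z)))/z = (2*(-24 + 6*z)/(5 + (-24 + 6*z)))/z = (2*(-24 + 6*z)/(-19 + 6*z))/z = 2*(-24 + 6*z)/(z*(-19 + 6*z)))
(r(4)*(-10))*S(3) = ((1 + 2*4)*(-10))*(12*(-4 + 3)/(3*(-19 + 6*3))) = ((1 + 8)*(-10))*(12*(⅓)*(-1)/(-19 + 18)) = (9*(-10))*(12*(⅓)*(-1)/(-1)) = -1080*(-1)*(-1)/3 = -90*4 = -360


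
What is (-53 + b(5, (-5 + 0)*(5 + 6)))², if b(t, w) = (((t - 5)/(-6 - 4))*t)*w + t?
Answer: 2304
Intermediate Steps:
b(t, w) = t + t*w*(½ - t/10) (b(t, w) = (((-5 + t)/(-10))*t)*w + t = (((-5 + t)*(-⅒))*t)*w + t = ((½ - t/10)*t)*w + t = (t*(½ - t/10))*w + t = t*w*(½ - t/10) + t = t + t*w*(½ - t/10))
(-53 + b(5, (-5 + 0)*(5 + 6)))² = (-53 + (⅒)*5*(10 + 5*((-5 + 0)*(5 + 6)) - 1*5*(-5 + 0)*(5 + 6)))² = (-53 + (⅒)*5*(10 + 5*(-5*11) - 1*5*(-5*11)))² = (-53 + (⅒)*5*(10 + 5*(-55) - 1*5*(-55)))² = (-53 + (⅒)*5*(10 - 275 + 275))² = (-53 + (⅒)*5*10)² = (-53 + 5)² = (-48)² = 2304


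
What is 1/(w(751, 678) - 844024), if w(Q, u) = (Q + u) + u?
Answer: -1/841917 ≈ -1.1878e-6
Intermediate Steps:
w(Q, u) = Q + 2*u
1/(w(751, 678) - 844024) = 1/((751 + 2*678) - 844024) = 1/((751 + 1356) - 844024) = 1/(2107 - 844024) = 1/(-841917) = -1/841917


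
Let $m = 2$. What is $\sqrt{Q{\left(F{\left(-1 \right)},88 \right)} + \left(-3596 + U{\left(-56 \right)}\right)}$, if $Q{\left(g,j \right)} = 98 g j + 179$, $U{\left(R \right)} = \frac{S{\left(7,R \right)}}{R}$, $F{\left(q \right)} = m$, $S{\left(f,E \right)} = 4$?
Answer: $\frac{\sqrt{2710862}}{14} \approx 117.6$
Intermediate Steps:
$F{\left(q \right)} = 2$
$U{\left(R \right)} = \frac{4}{R}$
$Q{\left(g,j \right)} = 179 + 98 g j$ ($Q{\left(g,j \right)} = 98 g j + 179 = 179 + 98 g j$)
$\sqrt{Q{\left(F{\left(-1 \right)},88 \right)} + \left(-3596 + U{\left(-56 \right)}\right)} = \sqrt{\left(179 + 98 \cdot 2 \cdot 88\right) - \left(3596 - \frac{4}{-56}\right)} = \sqrt{\left(179 + 17248\right) + \left(-3596 + 4 \left(- \frac{1}{56}\right)\right)} = \sqrt{17427 - \frac{50345}{14}} = \sqrt{\frac{193633}{14}} = \frac{\sqrt{2710862}}{14}$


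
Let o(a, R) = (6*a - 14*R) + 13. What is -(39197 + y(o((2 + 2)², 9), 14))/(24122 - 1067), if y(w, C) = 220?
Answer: -13139/7685 ≈ -1.7097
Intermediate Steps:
o(a, R) = 13 - 14*R + 6*a (o(a, R) = (-14*R + 6*a) + 13 = 13 - 14*R + 6*a)
-(39197 + y(o((2 + 2)², 9), 14))/(24122 - 1067) = -(39197 + 220)/(24122 - 1067) = -39417/23055 = -1*13139/7685 = -13139/7685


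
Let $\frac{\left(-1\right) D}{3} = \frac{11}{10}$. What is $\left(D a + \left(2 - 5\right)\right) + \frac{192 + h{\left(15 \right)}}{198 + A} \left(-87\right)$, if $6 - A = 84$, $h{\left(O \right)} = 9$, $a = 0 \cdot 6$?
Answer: $- \frac{5949}{40} \approx -148.73$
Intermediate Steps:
$a = 0$
$A = -78$ ($A = 6 - 84 = -78$)
$D = - \frac{33}{10}$ ($D = - 3 \cdot \frac{11}{10} = - 3 \cdot 11 \cdot \frac{1}{10} = \left(-3\right) \frac{11}{10} = - \frac{33}{10} \approx -3.3$)
$\left(D a + \left(2 - 5\right)\right) + \frac{192 + h{\left(15 \right)}}{198 + A} \left(-87\right) = \left(\left(- \frac{33}{10}\right) 0 + \left(2 - 5\right)\right) + \frac{192 + 9}{198 - 78} \left(-87\right) = \left(0 - 3\right) + \frac{201}{120} \left(-87\right) = -3 + 201 \cdot \frac{1}{120} \left(-87\right) = -3 + \frac{67}{40} \left(-87\right) = -3 - \frac{5829}{40} = - \frac{5949}{40}$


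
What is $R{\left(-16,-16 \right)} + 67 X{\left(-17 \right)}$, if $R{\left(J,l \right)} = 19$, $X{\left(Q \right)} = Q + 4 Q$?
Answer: $-5676$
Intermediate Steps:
$X{\left(Q \right)} = 5 Q$
$R{\left(-16,-16 \right)} + 67 X{\left(-17 \right)} = 19 + 67 \cdot 5 \left(-17\right) = 19 + 67 \left(-85\right) = 19 - 5695 = -5676$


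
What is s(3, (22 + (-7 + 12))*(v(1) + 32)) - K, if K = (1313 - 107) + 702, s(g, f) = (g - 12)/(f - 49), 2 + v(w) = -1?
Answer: -1400481/734 ≈ -1908.0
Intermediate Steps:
v(w) = -3 (v(w) = -2 - 1 = -3)
s(g, f) = (-12 + g)/(-49 + f)
K = 1908 (K = 1206 + 702 = 1908)
s(3, (22 + (-7 + 12))*(v(1) + 32)) - K = (-12 + 3)/(-49 + (22 + (-7 + 12))*(-3 + 32)) - 1*1908 = -9/(-49 + (22 + 5)*29) - 1908 = -9/(-49 + 27*29) - 1908 = -9/(-49 + 783) - 1908 = -9/734 - 1908 = -1400481/734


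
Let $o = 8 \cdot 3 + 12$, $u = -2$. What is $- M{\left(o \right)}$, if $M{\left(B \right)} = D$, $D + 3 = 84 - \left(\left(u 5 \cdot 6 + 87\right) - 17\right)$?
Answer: $-71$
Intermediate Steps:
$o = 36$ ($o = 24 + 12 = 36$)
$D = 71$ ($D = -3 - \left(-14 + \left(-2\right) 5 \cdot 6\right) = -3 + \left(84 - \left(\left(\left(-10\right) 6 + 87\right) - 17\right)\right) = -3 + \left(84 - \left(\left(-60 + 87\right) - 17\right)\right) = -3 + \left(84 - \left(27 - 17\right)\right) = -3 + \left(84 - 10\right) = -3 + 74 = 71$)
$M{\left(B \right)} = 71$
$- M{\left(o \right)} = \left(-1\right) 71 = -71$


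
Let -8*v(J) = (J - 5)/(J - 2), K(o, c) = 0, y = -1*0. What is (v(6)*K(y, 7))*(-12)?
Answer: 0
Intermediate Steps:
y = 0
v(J) = -(-5 + J)/(8*(-2 + J)) (v(J) = -(J - 5)/(8*(J - 2)) = -(-5 + J)/(8*(-2 + J)))
(v(6)*K(y, 7))*(-12) = (((5 - 1*6)/(8*(-2 + 6)))*0)*(-12) = (((⅛)*(5 - 6)/4)*0)*(-12) = (((⅛)*(¼)*(-1))*0)*(-12) = -1/32*0*(-12) = 0*(-12) = 0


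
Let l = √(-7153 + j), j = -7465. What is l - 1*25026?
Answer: -25026 + I*√14618 ≈ -25026.0 + 120.9*I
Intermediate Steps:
l = I*√14618 (l = √(-7153 - 7465) = √(-14618) = I*√14618 ≈ 120.9*I)
l - 1*25026 = I*√14618 - 1*25026 = I*√14618 - 25026 = -25026 + I*√14618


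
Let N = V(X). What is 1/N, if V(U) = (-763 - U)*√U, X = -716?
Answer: I*√179/16826 ≈ 0.00079514*I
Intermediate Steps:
V(U) = √U*(-763 - U)
N = -94*I*√179 (N = √(-716)*(-763 - 1*(-716)) = (2*I*√179)*(-763 + 716) = (2*I*√179)*(-47) = -94*I*√179 ≈ -1257.6*I)
1/N = 1/(-94*I*√179) = I*√179/16826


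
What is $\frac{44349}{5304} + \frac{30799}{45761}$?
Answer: $\frac{730937495}{80905448} \approx 9.0345$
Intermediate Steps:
$\frac{44349}{5304} + \frac{30799}{45761} = 44349 \cdot \frac{1}{5304} + 30799 \cdot \frac{1}{45761} = \frac{14783}{1768} + \frac{30799}{45761} = \frac{730937495}{80905448}$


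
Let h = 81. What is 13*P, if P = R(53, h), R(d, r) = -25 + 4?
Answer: -273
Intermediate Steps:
R(d, r) = -21
P = -21
13*P = 13*(-21) = -273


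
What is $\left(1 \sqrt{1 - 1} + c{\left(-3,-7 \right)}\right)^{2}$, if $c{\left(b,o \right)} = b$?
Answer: $9$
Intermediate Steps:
$\left(1 \sqrt{1 - 1} + c{\left(-3,-7 \right)}\right)^{2} = \left(1 \sqrt{1 - 1} - 3\right)^{2} = \left(1 \sqrt{0} - 3\right)^{2} = \left(1 \cdot 0 - 3\right)^{2} = \left(0 - 3\right)^{2} = \left(-3\right)^{2} = 9$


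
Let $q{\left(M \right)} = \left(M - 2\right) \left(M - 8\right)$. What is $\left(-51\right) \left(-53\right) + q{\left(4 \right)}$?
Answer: $2695$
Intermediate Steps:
$q{\left(M \right)} = \left(-8 + M\right) \left(-2 + M\right)$ ($q{\left(M \right)} = \left(-2 + M\right) \left(-8 + M\right) = \left(-8 + M\right) \left(-2 + M\right)$)
$\left(-51\right) \left(-53\right) + q{\left(4 \right)} = \left(-51\right) \left(-53\right) + \left(16 + 4^{2} - 40\right) = 2703 + \left(16 + 16 - 40\right) = 2703 - 8 = 2695$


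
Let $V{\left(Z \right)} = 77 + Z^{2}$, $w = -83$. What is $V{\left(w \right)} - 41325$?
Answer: $-34359$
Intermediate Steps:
$V{\left(w \right)} - 41325 = \left(77 + \left(-83\right)^{2}\right) - 41325 = \left(77 + 6889\right) - 41325 = 6966 - 41325 = -34359$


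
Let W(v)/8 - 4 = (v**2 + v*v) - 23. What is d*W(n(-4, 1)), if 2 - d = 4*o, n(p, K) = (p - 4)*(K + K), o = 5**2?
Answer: -386512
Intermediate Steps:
o = 25
n(p, K) = 2*K*(-4 + p) (n(p, K) = (-4 + p)*(2*K) = 2*K*(-4 + p))
W(v) = -152 + 16*v**2 (W(v) = 32 + 8*((v**2 + v*v) - 23) = 32 + 8*((v**2 + v**2) - 23) = 32 + 8*(2*v**2 - 23) = 32 + 8*(-23 + 2*v**2) = 32 + (-184 + 16*v**2) = -152 + 16*v**2)
d = -98 (d = 2 - 4*25 = 2 - 1*100 = 2 - 100 = -98)
d*W(n(-4, 1)) = -98*(-152 + 16*(2*1*(-4 - 4))**2) = -98*(-152 + 16*(2*1*(-8))**2) = -98*(-152 + 16*(-16)**2) = -98*(-152 + 16*256) = -98*(-152 + 4096) = -98*3944 = -386512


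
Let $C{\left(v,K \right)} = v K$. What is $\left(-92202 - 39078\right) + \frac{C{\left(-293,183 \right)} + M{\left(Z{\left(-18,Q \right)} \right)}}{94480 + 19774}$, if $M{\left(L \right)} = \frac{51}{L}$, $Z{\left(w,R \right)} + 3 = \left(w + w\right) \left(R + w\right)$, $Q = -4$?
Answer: $- \frac{281772916310}{2146343} \approx -1.3128 \cdot 10^{5}$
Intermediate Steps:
$Z{\left(w,R \right)} = -3 + 2 w \left(R + w\right)$ ($Z{\left(w,R \right)} = -3 + \left(w + w\right) \left(R + w\right) = -3 + 2 w \left(R + w\right)$)
$C{\left(v,K \right)} = K v$
$\left(-92202 - 39078\right) + \frac{C{\left(-293,183 \right)} + M{\left(Z{\left(-18,Q \right)} \right)}}{94480 + 19774} = \left(-92202 - 39078\right) + \frac{183 \left(-293\right) + \frac{51}{-3 + 2 \left(-18\right)^{2} + 2 \left(-4\right) \left(-18\right)}}{94480 + 19774} = -131280 + \frac{-53619 + \frac{51}{-3 + 2 \cdot 324 + 144}}{114254} = -131280 + \left(-53619 + \frac{51}{-3 + 648 + 144}\right) \frac{1}{114254} = -131280 + \left(-53619 + \frac{51}{789}\right) \frac{1}{114254} = -131280 + \left(-53619 + 51 \cdot \frac{1}{789}\right) \frac{1}{114254} = -131280 + \left(-53619 + \frac{17}{263}\right) \frac{1}{114254} = -131280 - \frac{1007270}{2146343} = - \frac{281772916310}{2146343}$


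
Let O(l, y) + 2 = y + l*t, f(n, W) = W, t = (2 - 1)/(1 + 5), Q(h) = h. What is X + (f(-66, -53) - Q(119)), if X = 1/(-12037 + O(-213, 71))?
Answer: -4129206/24007 ≈ -172.00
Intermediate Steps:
t = ⅙ (t = 1/6 = 1*(⅙) = ⅙ ≈ 0.16667)
O(l, y) = -2 + y + l/6 (O(l, y) = -2 + (y + l*(⅙)) = -2 + (y + l/6) = -2 + y + l/6)
X = -2/24007 (X = 1/(-12037 + (-2 + 71 + (⅙)*(-213))) = 1/(-12037 + (-2 + 71 - 71/2)) = 1/(-12037 + 67/2) = 1/(-24007/2) = -2/24007 ≈ -8.3309e-5)
X + (f(-66, -53) - Q(119)) = -2/24007 + (-53 - 1*119) = -2/24007 + (-53 - 119) = -2/24007 - 172 = -4129206/24007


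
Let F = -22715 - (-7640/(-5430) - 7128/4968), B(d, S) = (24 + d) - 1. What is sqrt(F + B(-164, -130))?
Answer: I*sqrt(3564963031893)/12489 ≈ 151.18*I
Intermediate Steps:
B(d, S) = 23 + d
F = -283687288/12489 (F = -22715 - (-7640*(-1/5430) - 7128*1/4968) = -22715 - (764/543 - 33/23) = -22715 - 1*(-347/12489) = -22715 + 347/12489 = -283687288/12489 ≈ -22715.)
sqrt(F + B(-164, -130)) = sqrt(-283687288/12489 + (23 - 164)) = sqrt(-283687288/12489 - 141) = sqrt(-285448237/12489) = I*sqrt(3564963031893)/12489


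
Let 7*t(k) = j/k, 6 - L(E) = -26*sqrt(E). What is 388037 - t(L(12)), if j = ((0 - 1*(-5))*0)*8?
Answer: 388037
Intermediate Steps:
L(E) = 6 + 26*sqrt(E) (L(E) = 6 - (-26)*sqrt(E) = 6 + 26*sqrt(E))
j = 0 (j = ((0 + 5)*0)*8 = (5*0)*8 = 0*8 = 0)
t(k) = 0 (t(k) = (0/k)/7 = (1/7)*0 = 0)
388037 - t(L(12)) = 388037 - 1*0 = 388037 + 0 = 388037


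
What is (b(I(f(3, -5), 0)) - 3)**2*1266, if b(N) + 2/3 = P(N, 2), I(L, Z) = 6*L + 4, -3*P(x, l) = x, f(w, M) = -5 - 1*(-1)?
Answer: 11394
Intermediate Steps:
f(w, M) = -4 (f(w, M) = -5 + 1 = -4)
P(x, l) = -x/3
I(L, Z) = 4 + 6*L
b(N) = -2/3 - N/3
(b(I(f(3, -5), 0)) - 3)**2*1266 = ((-2/3 - (4 + 6*(-4))/3) - 3)**2*1266 = ((-2/3 - (4 - 24)/3) - 3)**2*1266 = ((-2/3 - 1/3*(-20)) - 3)**2*1266 = ((-2/3 + 20/3) - 3)**2*1266 = (6 - 3)**2*1266 = 3**2*1266 = 9*1266 = 11394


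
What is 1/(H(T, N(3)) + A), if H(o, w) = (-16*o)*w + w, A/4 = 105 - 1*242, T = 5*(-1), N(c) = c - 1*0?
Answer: -1/305 ≈ -0.0032787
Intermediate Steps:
N(c) = c (N(c) = c + 0 = c)
T = -5
A = -548 (A = 4*(105 - 1*242) = 4*(105 - 242) = 4*(-137) = -548)
H(o, w) = w - 16*o*w (H(o, w) = -16*o*w + w = w - 16*o*w)
1/(H(T, N(3)) + A) = 1/(3*(1 - 16*(-5)) - 548) = 1/(3*(1 + 80) - 548) = 1/(3*81 - 548) = 1/(243 - 548) = 1/(-305) = -1/305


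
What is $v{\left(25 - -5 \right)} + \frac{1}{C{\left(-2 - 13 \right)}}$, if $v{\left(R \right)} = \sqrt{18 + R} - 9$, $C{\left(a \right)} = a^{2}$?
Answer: $- \frac{2024}{225} + 4 \sqrt{3} \approx -2.0674$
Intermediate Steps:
$v{\left(R \right)} = -9 + \sqrt{18 + R}$ ($v{\left(R \right)} = \sqrt{18 + R} - 9 = -9 + \sqrt{18 + R}$)
$v{\left(25 - -5 \right)} + \frac{1}{C{\left(-2 - 13 \right)}} = \left(-9 + \sqrt{18 + \left(25 - -5\right)}\right) + \frac{1}{\left(-2 - 13\right)^{2}} = \left(-9 + \sqrt{18 + \left(25 + 5\right)}\right) + \frac{1}{\left(-2 - 13\right)^{2}} = \left(-9 + \sqrt{18 + 30}\right) + \frac{1}{\left(-15\right)^{2}} = \left(-9 + \sqrt{48}\right) + \frac{1}{225} = \left(-9 + 4 \sqrt{3}\right) + \frac{1}{225} = - \frac{2024}{225} + 4 \sqrt{3}$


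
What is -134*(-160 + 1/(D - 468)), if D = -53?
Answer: 11170374/521 ≈ 21440.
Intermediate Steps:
-134*(-160 + 1/(D - 468)) = -134*(-160 + 1/(-53 - 468)) = -134*(-160 + 1/(-521)) = -134*(-160 - 1/521) = -134*(-83361/521) = 11170374/521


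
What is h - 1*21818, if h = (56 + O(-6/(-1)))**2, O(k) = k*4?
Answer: -15418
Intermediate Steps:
O(k) = 4*k
h = 6400 (h = (56 + 4*(-6/(-1)))**2 = (56 + 4*(-6*(-1)))**2 = (56 + 4*6)**2 = (56 + 24)**2 = 80**2 = 6400)
h - 1*21818 = 6400 - 1*21818 = 6400 - 21818 = -15418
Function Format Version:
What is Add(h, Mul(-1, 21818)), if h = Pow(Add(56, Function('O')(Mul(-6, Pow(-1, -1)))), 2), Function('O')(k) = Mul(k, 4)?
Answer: -15418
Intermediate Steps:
Function('O')(k) = Mul(4, k)
h = 6400 (h = Pow(Add(56, Mul(4, Mul(-6, Pow(-1, -1)))), 2) = Pow(Add(56, Mul(4, Mul(-6, -1))), 2) = Pow(Add(56, Mul(4, 6)), 2) = Pow(Add(56, 24), 2) = Pow(80, 2) = 6400)
Add(h, Mul(-1, 21818)) = Add(6400, Mul(-1, 21818)) = Add(6400, -21818) = -15418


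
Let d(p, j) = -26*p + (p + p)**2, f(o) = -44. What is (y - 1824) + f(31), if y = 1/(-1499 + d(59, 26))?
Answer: -20344387/10891 ≈ -1868.0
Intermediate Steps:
d(p, j) = -26*p + 4*p**2 (d(p, j) = -26*p + (2*p)**2 = -26*p + 4*p**2)
y = 1/10891 (y = 1/(-1499 + 2*59*(-13 + 2*59)) = 1/(-1499 + 2*59*(-13 + 118)) = 1/(-1499 + 2*59*105) = 1/(-1499 + 12390) = 1/10891 ≈ 9.1819e-5)
(y - 1824) + f(31) = (1/10891 - 1824) - 44 = -19865183/10891 - 44 = -20344387/10891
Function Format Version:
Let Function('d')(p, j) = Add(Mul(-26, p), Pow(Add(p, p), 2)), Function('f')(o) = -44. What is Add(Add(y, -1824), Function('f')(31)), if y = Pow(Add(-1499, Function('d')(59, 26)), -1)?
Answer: Rational(-20344387, 10891) ≈ -1868.0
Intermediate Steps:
Function('d')(p, j) = Add(Mul(-26, p), Mul(4, Pow(p, 2))) (Function('d')(p, j) = Add(Mul(-26, p), Pow(Mul(2, p), 2)) = Add(Mul(-26, p), Mul(4, Pow(p, 2))))
y = Rational(1, 10891) (y = Pow(Add(-1499, Mul(2, 59, Add(-13, Mul(2, 59)))), -1) = Pow(Add(-1499, Mul(2, 59, Add(-13, 118))), -1) = Pow(Add(-1499, Mul(2, 59, 105)), -1) = Pow(Add(-1499, 12390), -1) = Pow(10891, -1) = Rational(1, 10891) ≈ 9.1819e-5)
Add(Add(y, -1824), Function('f')(31)) = Add(Add(Rational(1, 10891), -1824), -44) = Add(Rational(-19865183, 10891), -44) = Rational(-20344387, 10891)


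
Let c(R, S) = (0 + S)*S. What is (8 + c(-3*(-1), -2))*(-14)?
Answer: -168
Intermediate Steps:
c(R, S) = S² (c(R, S) = S*S = S²)
(8 + c(-3*(-1), -2))*(-14) = (8 + (-2)²)*(-14) = (8 + 4)*(-14) = 12*(-14) = -168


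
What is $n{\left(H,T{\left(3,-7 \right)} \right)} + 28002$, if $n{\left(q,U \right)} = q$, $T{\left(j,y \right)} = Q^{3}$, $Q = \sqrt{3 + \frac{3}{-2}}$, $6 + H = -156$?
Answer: $27840$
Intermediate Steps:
$H = -162$ ($H = -6 - 156 = -162$)
$Q = \frac{\sqrt{6}}{2}$ ($Q = \sqrt{3 + 3 \left(- \frac{1}{2}\right)} = \sqrt{3 - \frac{3}{2}} = \sqrt{\frac{3}{2}} = \frac{\sqrt{6}}{2} \approx 1.2247$)
$T{\left(j,y \right)} = \frac{3 \sqrt{6}}{4}$ ($T{\left(j,y \right)} = \left(\frac{\sqrt{6}}{2}\right)^{3} = \frac{3 \sqrt{6}}{4}$)
$n{\left(H,T{\left(3,-7 \right)} \right)} + 28002 = -162 + 28002 = 27840$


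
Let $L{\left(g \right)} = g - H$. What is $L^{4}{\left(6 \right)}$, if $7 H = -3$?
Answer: $\frac{4100625}{2401} \approx 1707.9$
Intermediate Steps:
$H = - \frac{3}{7}$ ($H = \frac{1}{7} \left(-3\right) = - \frac{3}{7} \approx -0.42857$)
$L{\left(g \right)} = \frac{3}{7} + g$ ($L{\left(g \right)} = g - - \frac{3}{7} = g + \frac{3}{7} = \frac{3}{7} + g$)
$L^{4}{\left(6 \right)} = \left(\frac{3}{7} + 6\right)^{4} = \left(\frac{45}{7}\right)^{4} = \frac{4100625}{2401}$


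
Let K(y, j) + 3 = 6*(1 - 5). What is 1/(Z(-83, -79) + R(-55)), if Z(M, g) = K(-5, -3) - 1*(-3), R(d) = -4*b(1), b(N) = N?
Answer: -1/28 ≈ -0.035714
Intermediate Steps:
K(y, j) = -27 (K(y, j) = -3 + 6*(1 - 5) = -3 + 6*(-4) = -3 - 24 = -27)
R(d) = -4 (R(d) = -4*1 = -4)
Z(M, g) = -24 (Z(M, g) = -27 - 1*(-3) = -27 + 3 = -24)
1/(Z(-83, -79) + R(-55)) = 1/(-24 - 4) = 1/(-28) = -1/28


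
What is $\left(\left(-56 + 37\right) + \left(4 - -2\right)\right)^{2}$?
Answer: $169$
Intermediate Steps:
$\left(\left(-56 + 37\right) + \left(4 - -2\right)\right)^{2} = \left(-19 + \left(4 + 2\right)\right)^{2} = \left(-19 + 6\right)^{2} = \left(-13\right)^{2} = 169$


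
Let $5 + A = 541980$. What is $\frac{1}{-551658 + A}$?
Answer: $- \frac{1}{9683} \approx -0.00010327$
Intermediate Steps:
$A = 541975$ ($A = -5 + 541980 = 541975$)
$\frac{1}{-551658 + A} = \frac{1}{-551658 + 541975} = \frac{1}{-9683} = - \frac{1}{9683}$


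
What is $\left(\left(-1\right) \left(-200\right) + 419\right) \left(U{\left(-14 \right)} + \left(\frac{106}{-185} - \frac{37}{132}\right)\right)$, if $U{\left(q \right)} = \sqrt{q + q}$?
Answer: $- \frac{12898103}{24420} + 1238 i \sqrt{7} \approx -528.18 + 3275.4 i$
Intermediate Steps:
$U{\left(q \right)} = \sqrt{2} \sqrt{q}$ ($U{\left(q \right)} = \sqrt{2 q} = \sqrt{2} \sqrt{q}$)
$\left(\left(-1\right) \left(-200\right) + 419\right) \left(U{\left(-14 \right)} + \left(\frac{106}{-185} - \frac{37}{132}\right)\right) = \left(\left(-1\right) \left(-200\right) + 419\right) \left(\sqrt{2} \sqrt{-14} + \left(\frac{106}{-185} - \frac{37}{132}\right)\right) = \left(200 + 419\right) \left(\sqrt{2} i \sqrt{14} + \left(106 \left(- \frac{1}{185}\right) - \frac{37}{132}\right)\right) = 619 \left(2 i \sqrt{7} - \frac{20837}{24420}\right) = 619 \left(- \frac{20837}{24420} + 2 i \sqrt{7}\right) = - \frac{12898103}{24420} + 1238 i \sqrt{7}$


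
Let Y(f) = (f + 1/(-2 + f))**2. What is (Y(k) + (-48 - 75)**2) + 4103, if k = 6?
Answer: 308337/16 ≈ 19271.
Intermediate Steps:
(Y(k) + (-48 - 75)**2) + 4103 = ((1 + 6**2 - 2*6)**2/(-2 + 6)**2 + (-48 - 75)**2) + 4103 = ((1 + 36 - 12)**2/4**2 + (-123)**2) + 4103 = ((1/16)*25**2 + 15129) + 4103 = ((1/16)*625 + 15129) + 4103 = (625/16 + 15129) + 4103 = 242689/16 + 4103 = 308337/16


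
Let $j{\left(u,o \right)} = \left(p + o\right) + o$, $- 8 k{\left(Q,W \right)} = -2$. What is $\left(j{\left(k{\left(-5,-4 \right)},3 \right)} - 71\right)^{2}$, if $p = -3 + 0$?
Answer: $4624$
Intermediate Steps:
$p = -3$
$k{\left(Q,W \right)} = \frac{1}{4}$ ($k{\left(Q,W \right)} = \left(- \frac{1}{8}\right) \left(-2\right) = \frac{1}{4}$)
$j{\left(u,o \right)} = -3 + 2 o$ ($j{\left(u,o \right)} = \left(-3 + o\right) + o = -3 + 2 o$)
$\left(j{\left(k{\left(-5,-4 \right)},3 \right)} - 71\right)^{2} = \left(\left(-3 + 2 \cdot 3\right) - 71\right)^{2} = \left(\left(-3 + 6\right) - 71\right)^{2} = \left(3 - 71\right)^{2} = \left(-68\right)^{2} = 4624$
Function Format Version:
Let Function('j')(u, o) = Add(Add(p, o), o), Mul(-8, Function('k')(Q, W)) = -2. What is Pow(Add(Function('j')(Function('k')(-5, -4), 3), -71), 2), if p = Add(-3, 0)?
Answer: 4624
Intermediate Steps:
p = -3
Function('k')(Q, W) = Rational(1, 4) (Function('k')(Q, W) = Mul(Rational(-1, 8), -2) = Rational(1, 4))
Function('j')(u, o) = Add(-3, Mul(2, o)) (Function('j')(u, o) = Add(Add(-3, o), o) = Add(-3, Mul(2, o)))
Pow(Add(Function('j')(Function('k')(-5, -4), 3), -71), 2) = Pow(Add(Add(-3, Mul(2, 3)), -71), 2) = Pow(Add(Add(-3, 6), -71), 2) = Pow(Add(3, -71), 2) = Pow(-68, 2) = 4624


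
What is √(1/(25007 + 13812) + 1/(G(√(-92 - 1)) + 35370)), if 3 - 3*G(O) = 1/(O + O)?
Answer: √38819*√((41398020 + I*√93)/(19737018 + I*√93))/38819 ≈ 0.0073507 - 9.3963e-10*I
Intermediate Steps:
G(O) = 1 - 1/(6*O) (G(O) = 1 - 1/(3*(O + O)) = 1 - 1/(2*O)/3 = 1 - 1/(6*O))
√(1/(25007 + 13812) + 1/(G(√(-92 - 1)) + 35370)) = √(1/(25007 + 13812) + 1/((-⅙ + √(-92 - 1))/(√(-92 - 1)) + 35370)) = √(1/38819 + 1/((-⅙ + √(-93))/(√(-93)) + 35370)) = √(1/38819 + 1/((-⅙ + I*√93)/((I*√93)) + 35370)) = √(1/38819 + 1/((-I*√93/93)*(-⅙ + I*√93) + 35370)) = √(1/38819 + 1/(-I*√93*(-⅙ + I*√93)/93 + 35370)) = √(1/38819 + 1/(35370 - I*√93*(-⅙ + I*√93)/93))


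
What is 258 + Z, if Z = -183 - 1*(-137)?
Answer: 212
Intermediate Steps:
Z = -46 (Z = -183 + 137 = -46)
258 + Z = 258 - 46 = 212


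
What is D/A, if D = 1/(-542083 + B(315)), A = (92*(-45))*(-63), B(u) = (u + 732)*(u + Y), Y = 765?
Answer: 1/153538735140 ≈ 6.5130e-12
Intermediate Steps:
B(u) = (732 + u)*(765 + u) (B(u) = (u + 732)*(u + 765) = (732 + u)*(765 + u))
A = 260820 (A = -4140*(-63) = 260820)
D = 1/588677 (D = 1/(-542083 + (559980 + 315**2 + 1497*315)) = 1/(-542083 + (559980 + 99225 + 471555)) = 1/(-542083 + 1130760) = 1/588677 ≈ 1.6987e-6)
D/A = (1/588677)/260820 = (1/588677)*(1/260820) = 1/153538735140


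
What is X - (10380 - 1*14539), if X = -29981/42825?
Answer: 178079194/42825 ≈ 4158.3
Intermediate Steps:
X = -29981/42825 (X = -29981*1/42825 = -29981/42825 ≈ -0.70008)
X - (10380 - 1*14539) = -29981/42825 - (10380 - 1*14539) = -29981/42825 - (10380 - 14539) = -29981/42825 - 1*(-4159) = -29981/42825 + 4159 = 178079194/42825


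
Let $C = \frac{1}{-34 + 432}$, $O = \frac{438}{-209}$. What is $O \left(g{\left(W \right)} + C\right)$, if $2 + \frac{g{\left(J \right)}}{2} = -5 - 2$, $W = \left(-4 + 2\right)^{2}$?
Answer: $\frac{82563}{2189} \approx 37.717$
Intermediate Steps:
$W = 4$ ($W = \left(-2\right)^{2} = 4$)
$O = - \frac{438}{209}$ ($O = 438 \left(- \frac{1}{209}\right) = - \frac{438}{209} \approx -2.0957$)
$g{\left(J \right)} = -18$ ($g{\left(J \right)} = -4 + 2 \left(-5 - 2\right) = -4 + 2 \left(-7\right) = -4 - 14 = -18$)
$C = \frac{1}{398} \approx 0.0025126$
$O \left(g{\left(W \right)} + C\right) = - \frac{438 \left(-18 + \frac{1}{398}\right)}{209} = \left(- \frac{438}{209}\right) \left(- \frac{7163}{398}\right) = \frac{82563}{2189}$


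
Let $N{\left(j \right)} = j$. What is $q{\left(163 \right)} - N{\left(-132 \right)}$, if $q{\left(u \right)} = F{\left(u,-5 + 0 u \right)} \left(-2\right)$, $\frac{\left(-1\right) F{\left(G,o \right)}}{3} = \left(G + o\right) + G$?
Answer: $2058$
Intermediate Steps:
$F{\left(G,o \right)} = - 6 G - 3 o$ ($F{\left(G,o \right)} = - 3 \left(\left(G + o\right) + G\right) = - 3 \left(o + 2 G\right) = - 6 G - 3 o$)
$q{\left(u \right)} = -30 + 12 u$ ($q{\left(u \right)} = \left(- 6 u - 3 \left(-5 + 0 u\right)\right) \left(-2\right) = \left(- 6 u - 3 \left(-5 + 0\right)\right) \left(-2\right) = \left(- 6 u - -15\right) \left(-2\right) = \left(- 6 u + 15\right) \left(-2\right) = \left(15 - 6 u\right) \left(-2\right) = -30 + 12 u$)
$q{\left(163 \right)} - N{\left(-132 \right)} = \left(-30 + 12 \cdot 163\right) - -132 = \left(-30 + 1956\right) + 132 = 1926 + 132 = 2058$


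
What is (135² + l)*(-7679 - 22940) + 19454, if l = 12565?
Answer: -942739556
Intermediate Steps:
(135² + l)*(-7679 - 22940) + 19454 = (135² + 12565)*(-7679 - 22940) + 19454 = (18225 + 12565)*(-30619) + 19454 = 30790*(-30619) + 19454 = -942759010 + 19454 = -942739556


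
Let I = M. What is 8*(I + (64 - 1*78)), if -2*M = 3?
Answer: -124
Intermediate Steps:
M = -3/2 (M = -1/2*3 = -3/2 ≈ -1.5000)
I = -3/2 ≈ -1.5000
8*(I + (64 - 1*78)) = 8*(-3/2 + (64 - 1*78)) = 8*(-3/2 + (64 - 78)) = 8*(-3/2 - 14) = 8*(-31/2) = -124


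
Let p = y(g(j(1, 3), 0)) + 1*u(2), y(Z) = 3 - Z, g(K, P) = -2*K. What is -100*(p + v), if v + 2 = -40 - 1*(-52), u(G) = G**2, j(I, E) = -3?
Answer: -1100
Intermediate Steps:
v = 10 (v = -2 + (-40 - 1*(-52)) = -2 + (-40 + 52) = -2 + 12 = 10)
p = 1 (p = (3 - (-2)*(-3)) + 1*2**2 = (3 - 1*6) + 1*4 = (3 - 6) + 4 = -3 + 4 = 1)
-100*(p + v) = -100*(1 + 10) = -100*11 = -1100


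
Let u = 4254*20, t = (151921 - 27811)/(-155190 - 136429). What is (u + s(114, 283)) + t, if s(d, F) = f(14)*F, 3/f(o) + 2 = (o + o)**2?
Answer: 19402309145151/228046058 ≈ 85081.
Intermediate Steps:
f(o) = 3/(-2 + 4*o**2) (f(o) = 3/(-2 + (o + o)**2) = 3/(-2 + (2*o)**2) = 3/(-2 + 4*o**2))
s(d, F) = 3*F/782 (s(d, F) = (3/(2*(-1 + 2*14**2)))*F = (3/(2*(-1 + 2*196)))*F = (3/(2*(-1 + 392)))*F = ((3/2)/391)*F = ((3/2)*(1/391))*F = 3*F/782)
t = -124110/291619 (t = 124110/(-291619) = 124110*(-1/291619) = -124110/291619 ≈ -0.42559)
u = 85080
(u + s(114, 283)) + t = (85080 + (3/782)*283) - 124110/291619 = (85080 + 849/782) - 124110/291619 = 66533409/782 - 124110/291619 = 19402309145151/228046058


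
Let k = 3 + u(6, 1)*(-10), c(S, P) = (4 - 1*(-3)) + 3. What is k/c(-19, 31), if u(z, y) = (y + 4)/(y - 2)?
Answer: 53/10 ≈ 5.3000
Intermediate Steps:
u(z, y) = (4 + y)/(-2 + y)
c(S, P) = 10 (c(S, P) = (4 + 3) + 3 = 7 + 3 = 10)
k = 53 (k = 3 + ((4 + 1)/(-2 + 1))*(-10) = 3 + (5/(-1))*(-10) = 3 - 1*5*(-10) = 3 - 5*(-10) = 3 + 50 = 53)
k/c(-19, 31) = 53/10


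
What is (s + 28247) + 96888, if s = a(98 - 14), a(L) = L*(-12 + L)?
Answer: 131183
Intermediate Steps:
s = 6048 (s = (98 - 14)*(-12 + (98 - 14)) = 84*(-12 + 84) = 84*72 = 6048)
(s + 28247) + 96888 = (6048 + 28247) + 96888 = 34295 + 96888 = 131183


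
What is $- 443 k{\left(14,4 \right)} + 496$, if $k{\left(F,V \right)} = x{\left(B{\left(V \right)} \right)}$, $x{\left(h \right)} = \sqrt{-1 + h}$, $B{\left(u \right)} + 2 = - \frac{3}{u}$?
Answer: $496 - \frac{443 i \sqrt{15}}{2} \approx 496.0 - 857.87 i$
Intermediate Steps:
$B{\left(u \right)} = -2 - \frac{3}{u}$
$k{\left(F,V \right)} = \sqrt{-3 - \frac{3}{V}}$ ($k{\left(F,V \right)} = \sqrt{-1 - \left(2 + \frac{3}{V}\right)} = \sqrt{-3 - \frac{3}{V}}$)
$- 443 k{\left(14,4 \right)} + 496 = - 443 \sqrt{3} \sqrt{\frac{-1 - 4}{4}} + 496 = - 443 \sqrt{3} \sqrt{\frac{1}{4} \left(-5\right)} + 496 = - 443 \sqrt{3} \sqrt{- \frac{5}{4}} + 496 = - 443 \sqrt{3} \frac{i \sqrt{5}}{2} + 496 = - 443 \frac{i \sqrt{15}}{2} + 496 = - \frac{443 i \sqrt{15}}{2} + 496 = 496 - \frac{443 i \sqrt{15}}{2}$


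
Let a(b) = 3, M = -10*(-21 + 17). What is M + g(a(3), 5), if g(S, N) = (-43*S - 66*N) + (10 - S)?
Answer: -412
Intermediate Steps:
M = 40 (M = -10*(-4) = 40)
g(S, N) = 10 - 66*N - 44*S (g(S, N) = (-66*N - 43*S) + (10 - S) = 10 - 66*N - 44*S)
M + g(a(3), 5) = 40 + (10 - 66*5 - 44*3) = 40 + (10 - 330 - 132) = 40 - 452 = -412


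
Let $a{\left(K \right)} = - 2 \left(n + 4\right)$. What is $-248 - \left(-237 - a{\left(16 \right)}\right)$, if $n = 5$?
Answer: $-29$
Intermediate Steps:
$a{\left(K \right)} = -18$ ($a{\left(K \right)} = - 2 \left(5 + 4\right) = \left(-2\right) 9 = -18$)
$-248 - \left(-237 - a{\left(16 \right)}\right) = -248 - \left(-237 - -18\right) = -248 - \left(-237 + 18\right) = -248 - -219 = -248 + 219 = -29$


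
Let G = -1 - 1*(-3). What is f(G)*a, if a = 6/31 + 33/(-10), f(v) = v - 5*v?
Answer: 3852/155 ≈ 24.852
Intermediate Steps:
G = 2 (G = -1 + 3 = 2)
f(v) = -4*v
a = -963/310 (a = 6*(1/31) + 33*(-1/10) = 6/31 - 33/10 = -963/310 ≈ -3.1065)
f(G)*a = -4*2*(-963/310) = -8*(-963/310) = 3852/155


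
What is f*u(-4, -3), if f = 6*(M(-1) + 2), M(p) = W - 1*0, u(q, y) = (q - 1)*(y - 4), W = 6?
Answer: 1680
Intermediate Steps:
u(q, y) = (-1 + q)*(-4 + y)
M(p) = 6 (M(p) = 6 - 1*0 = 6 + 0 = 6)
f = 48 (f = 6*(6 + 2) = 6*8 = 48)
f*u(-4, -3) = 48*(4 - 1*(-3) - 4*(-4) - 4*(-3)) = 48*(4 + 3 + 16 + 12) = 48*35 = 1680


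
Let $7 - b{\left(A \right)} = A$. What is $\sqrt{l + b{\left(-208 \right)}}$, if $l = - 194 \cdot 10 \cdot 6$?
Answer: $5 i \sqrt{457} \approx 106.89 i$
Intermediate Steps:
$b{\left(A \right)} = 7 - A$
$l = -11640$ ($l = \left(-194\right) 60 = -11640$)
$\sqrt{l + b{\left(-208 \right)}} = \sqrt{-11640 + \left(7 - -208\right)} = \sqrt{-11640 + \left(7 + 208\right)} = \sqrt{-11640 + 215} = \sqrt{-11425} = 5 i \sqrt{457}$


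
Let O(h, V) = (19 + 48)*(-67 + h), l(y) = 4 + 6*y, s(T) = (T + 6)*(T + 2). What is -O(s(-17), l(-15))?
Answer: -6566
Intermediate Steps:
s(T) = (2 + T)*(6 + T) (s(T) = (6 + T)*(2 + T) = (2 + T)*(6 + T))
O(h, V) = -4489 + 67*h (O(h, V) = 67*(-67 + h) = -4489 + 67*h)
-O(s(-17), l(-15)) = -(-4489 + 67*(12 + (-17)² + 8*(-17))) = -(-4489 + 67*(12 + 289 - 136)) = -(-4489 + 67*165) = -(-4489 + 11055) = -1*6566 = -6566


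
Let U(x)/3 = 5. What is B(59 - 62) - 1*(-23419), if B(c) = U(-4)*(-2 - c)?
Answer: 23434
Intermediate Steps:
U(x) = 15 (U(x) = 3*5 = 15)
B(c) = -30 - 15*c (B(c) = 15*(-2 - c) = -30 - 15*c)
B(59 - 62) - 1*(-23419) = (-30 - 15*(59 - 62)) - 1*(-23419) = (-30 - 15*(-3)) + 23419 = (-30 + 45) + 23419 = 15 + 23419 = 23434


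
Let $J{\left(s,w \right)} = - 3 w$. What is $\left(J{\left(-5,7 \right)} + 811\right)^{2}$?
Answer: $624100$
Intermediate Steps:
$\left(J{\left(-5,7 \right)} + 811\right)^{2} = \left(\left(-3\right) 7 + 811\right)^{2} = \left(-21 + 811\right)^{2} = 790^{2} = 624100$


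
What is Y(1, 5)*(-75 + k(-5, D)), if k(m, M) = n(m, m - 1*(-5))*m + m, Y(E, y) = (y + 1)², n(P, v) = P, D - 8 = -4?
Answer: -1980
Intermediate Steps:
D = 4 (D = 8 - 4 = 4)
Y(E, y) = (1 + y)²
k(m, M) = m + m² (k(m, M) = m*m + m = m² + m = m + m²)
Y(1, 5)*(-75 + k(-5, D)) = (1 + 5)²*(-75 - 5*(1 - 5)) = 6²*(-75 - 5*(-4)) = 36*(-75 + 20) = 36*(-55) = -1980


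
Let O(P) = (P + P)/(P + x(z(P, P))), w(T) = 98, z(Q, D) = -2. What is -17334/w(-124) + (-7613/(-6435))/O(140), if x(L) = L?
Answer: -370588607/2102100 ≈ -176.29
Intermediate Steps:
O(P) = 2*P/(-2 + P) (O(P) = (P + P)/(P - 2) = (2*P)/(-2 + P) = 2*P/(-2 + P))
-17334/w(-124) + (-7613/(-6435))/O(140) = -17334/98 + (-7613/(-6435))/((2*140/(-2 + 140))) = -17334*1/98 + (-7613*(-1/6435))/((2*140/138)) = -8667/49 + 7613/(6435*((2*140*(1/138)))) = -8667/49 + 7613/(6435*(140/69)) = -8667/49 + (7613/6435)*(69/140) = -8667/49 + 175099/300300 = -370588607/2102100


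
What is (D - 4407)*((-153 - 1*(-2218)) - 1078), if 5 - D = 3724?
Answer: -8020362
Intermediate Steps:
D = -3719 (D = 5 - 1*3724 = 5 - 3724 = -3719)
(D - 4407)*((-153 - 1*(-2218)) - 1078) = (-3719 - 4407)*((-153 - 1*(-2218)) - 1078) = -8126*((-153 + 2218) - 1078) = -8126*(2065 - 1078) = -8126*987 = -8020362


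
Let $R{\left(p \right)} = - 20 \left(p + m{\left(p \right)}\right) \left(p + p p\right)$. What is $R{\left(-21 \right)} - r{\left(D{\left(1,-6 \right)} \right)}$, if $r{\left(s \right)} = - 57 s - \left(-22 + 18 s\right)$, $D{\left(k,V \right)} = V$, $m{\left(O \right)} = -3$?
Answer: $201128$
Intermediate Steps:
$R{\left(p \right)} = - 20 \left(-3 + p\right) \left(p + p^{2}\right)$ ($R{\left(p \right)} = - 20 \left(p - 3\right) \left(p + p p\right) = - 20 \left(-3 + p\right) \left(p + p^{2}\right)$)
$r{\left(s \right)} = 22 - 75 s$ ($r{\left(s \right)} = - 57 s - \left(-22 + 18 s\right) = 22 - 75 s$)
$R{\left(-21 \right)} - r{\left(D{\left(1,-6 \right)} \right)} = 20 \left(-21\right) \left(3 - \left(-21\right)^{2} + 2 \left(-21\right)\right) - \left(22 - -450\right) = 20 \left(-21\right) \left(3 - 441 - 42\right) - \left(22 + 450\right) = 20 \left(-21\right) \left(3 - 441 - 42\right) - 472 = 20 \left(-21\right) \left(-480\right) - 472 = 201600 - 472 = 201128$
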